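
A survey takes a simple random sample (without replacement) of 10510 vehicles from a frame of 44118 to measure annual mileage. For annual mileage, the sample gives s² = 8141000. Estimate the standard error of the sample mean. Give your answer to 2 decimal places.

24.29

Under SRS without replacement, Var(ȳ) = (1 − f)·s²/n with f = n/N = 10510/44118 = 0.23822476.
Var(ȳ) = (1 − 0.23822476)·8141000/10510 = 0.76177524·774.59562 = 590.06777.
SE(ȳ) = √(590.06777) = 24.29.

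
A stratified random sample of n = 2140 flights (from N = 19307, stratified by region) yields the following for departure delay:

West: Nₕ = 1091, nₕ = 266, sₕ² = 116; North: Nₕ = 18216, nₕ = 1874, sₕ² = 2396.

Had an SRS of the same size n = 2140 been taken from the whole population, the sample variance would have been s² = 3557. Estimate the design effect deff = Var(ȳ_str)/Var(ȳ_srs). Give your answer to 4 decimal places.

0.6916

Var(ȳ_str) = Σ Wₕ²(1−fₕ)sₕ²/nₕ with Wₕ = Nₕ/19307:
  West: (1091/19307)²·(1−266/1091)·116/266 = 0.0010529929
  North: (18216/19307)²·(1−1874/18216)·2396/1874 = 1.0210473
  → Var(ȳ_str) = 1.0221003.
Var(ȳ_srs) = (1 − 2140/19307)·3557/2140 = 1.4779158.
deff = 1.0221003 / 1.4779158 = 0.6916.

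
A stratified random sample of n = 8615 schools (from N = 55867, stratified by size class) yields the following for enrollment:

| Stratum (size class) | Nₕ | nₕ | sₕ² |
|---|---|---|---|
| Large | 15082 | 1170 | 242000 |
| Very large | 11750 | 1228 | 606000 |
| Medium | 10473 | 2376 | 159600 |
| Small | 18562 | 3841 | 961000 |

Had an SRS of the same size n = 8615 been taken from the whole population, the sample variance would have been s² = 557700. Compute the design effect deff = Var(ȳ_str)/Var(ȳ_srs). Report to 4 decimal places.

1.0444

Var(ȳ_str) = Σ Wₕ²(1−fₕ)sₕ²/nₕ with Wₕ = Nₕ/55867:
  Large: (15082/55867)²·(1−1170/15082)·242000/1170 = 13.904882
  Very large: (11750/55867)²·(1−1228/11750)·606000/1228 = 19.547882
  Medium: (10473/55867)²·(1−2376/10473)·159600/2376 = 1.8250341
  Small: (18562/55867)²·(1−3841/18562)·961000/3841 = 21.904355
  → Var(ȳ_str) = 57.182153.
Var(ȳ_srs) = (1 − 8615/55867)·557700/8615 = 54.753288.
deff = 57.182153 / 54.753288 = 1.0444.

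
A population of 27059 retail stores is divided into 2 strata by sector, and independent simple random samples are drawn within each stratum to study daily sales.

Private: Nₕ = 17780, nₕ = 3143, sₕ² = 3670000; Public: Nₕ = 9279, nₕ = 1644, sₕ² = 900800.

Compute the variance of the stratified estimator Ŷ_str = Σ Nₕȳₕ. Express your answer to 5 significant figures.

3.4270 × 10^11

Var(Ŷ_str) = Σₕ Nₕ²(1 − fₕ)sₕ²/nₕ.
Private: 17780²·(1 − 3143/17780)·3670000/3143 = 3.0388238 × 10^11.
Public: 9279²·(1 − 1644/9279)·900800/1644 = 3.8818324 × 10^10.
Sum = 3.427007 × 10^11.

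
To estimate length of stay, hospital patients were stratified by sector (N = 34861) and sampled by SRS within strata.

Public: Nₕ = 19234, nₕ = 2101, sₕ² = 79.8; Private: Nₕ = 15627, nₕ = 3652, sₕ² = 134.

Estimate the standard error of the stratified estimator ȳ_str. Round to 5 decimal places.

0.12629

Var(ȳ_str) = Σₕ Wₕ²(1 − fₕ)sₕ²/nₕ with Wₕ = Nₕ/N, N = 34861.
Public: Wₕ = 0.55173403; term = 0.55173403²·(1 − 0.10923365)·79.8/2101 = 0.010299122.
Private: Wₕ = 0.44826597; term = 0.44826597²·(1 − 0.23369809)·134/3652 = 0.0056499614.
Sum = 0.015949083.
SE = √(0.015949083) = 0.12629.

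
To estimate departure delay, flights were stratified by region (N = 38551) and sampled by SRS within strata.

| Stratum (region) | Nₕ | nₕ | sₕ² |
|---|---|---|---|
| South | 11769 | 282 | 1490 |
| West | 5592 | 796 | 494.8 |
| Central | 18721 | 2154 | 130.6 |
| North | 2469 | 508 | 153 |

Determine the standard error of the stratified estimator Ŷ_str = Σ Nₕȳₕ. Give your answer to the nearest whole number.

Var(Ŷ_str) = Σₕ Nₕ²(1 − fₕ)sₕ²/nₕ.
South: 11769²·(1 − 282/11769)·1490/282 = 7.1430443 × 10^8.
West: 5592²·(1 − 796/5592)·494.8/796 = 1.667105 × 10^7.
Central: 18721²·(1 − 2154/18721)·130.6/2154 = 1.8804873 × 10^7.
North: 2469²·(1 − 508/2469)·153/508 = 1.4582313 × 10^6.
Sum = 7.5123858 × 10^8.
SE = √(7.5123858 × 10^8) = 27409.

27409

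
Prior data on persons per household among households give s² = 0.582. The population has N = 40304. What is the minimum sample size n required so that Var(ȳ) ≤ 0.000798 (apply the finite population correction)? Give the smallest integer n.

Without fpc, n₀ = s²/D = 0.582/0.000798 = 729.3233.
With fpc, (1 − n/N)·s²/n ≤ D requires n ≥ n₀/(1 + n₀/N) = 729.3233/(1 + 729.3233/40304) = 716.3604.
Rounding up, n = 717.

717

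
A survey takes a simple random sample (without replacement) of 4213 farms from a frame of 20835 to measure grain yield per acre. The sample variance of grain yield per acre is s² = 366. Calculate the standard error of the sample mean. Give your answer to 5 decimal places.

0.26326

Under SRS without replacement, Var(ȳ) = (1 − f)·s²/n with f = n/N = 4213/20835 = 0.20220782.
Var(ȳ) = (1 − 0.20220782)·366/4213 = 0.79779218·0.086873962 = 0.069307367.
SE(ȳ) = √(0.069307367) = 0.26326.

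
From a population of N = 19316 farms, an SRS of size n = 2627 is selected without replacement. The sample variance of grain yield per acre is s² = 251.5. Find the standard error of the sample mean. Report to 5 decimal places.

Under SRS without replacement, Var(ȳ) = (1 − f)·s²/n with f = n/N = 2627/19316 = 0.13600124.
Var(ȳ) = (1 − 0.13600124)·251.5/2627 = 0.86399876·0.095736582 = 0.082716288.
SE(ȳ) = √(0.082716288) = 0.28760.

0.28760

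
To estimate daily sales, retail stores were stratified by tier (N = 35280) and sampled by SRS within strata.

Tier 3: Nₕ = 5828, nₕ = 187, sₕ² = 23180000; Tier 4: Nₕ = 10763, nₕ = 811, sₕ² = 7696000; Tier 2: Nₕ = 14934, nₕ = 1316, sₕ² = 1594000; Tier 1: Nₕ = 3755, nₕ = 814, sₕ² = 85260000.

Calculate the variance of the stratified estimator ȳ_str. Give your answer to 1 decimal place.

5218.0

Var(ȳ_str) = Σₕ Wₕ²(1 − fₕ)sₕ²/nₕ with Wₕ = Nₕ/N, N = 35280.
Tier 3: Wₕ = 0.16519274; term = 0.16519274²·(1 − 0.03208648)·23180000/187 = 3274.0878.
Tier 4: Wₕ = 0.30507370; term = 0.30507370²·(1 − 0.07535074)·7696000/811 = 816.64021.
Tier 2: Wₕ = 0.42329932; term = 0.42329932²·(1 − 0.08812107)·1594000/1316 = 197.90864.
Tier 1: Wₕ = 0.10643424; term = 0.10643424²·(1 − 0.21677763)·85260000/814 = 929.32739.
Sum = 5217.964.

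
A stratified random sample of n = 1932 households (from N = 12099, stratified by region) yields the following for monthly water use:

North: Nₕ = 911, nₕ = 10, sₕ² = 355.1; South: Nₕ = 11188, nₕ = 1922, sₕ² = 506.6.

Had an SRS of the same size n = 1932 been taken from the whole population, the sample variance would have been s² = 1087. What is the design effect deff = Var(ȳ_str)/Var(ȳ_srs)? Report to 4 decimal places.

0.8160

Var(ȳ_str) = Σ Wₕ²(1−fₕ)sₕ²/nₕ with Wₕ = Nₕ/12099:
  North: (911/12099)²·(1−10/911)·355.1/10 = 0.19911083
  South: (11188/12099)²·(1−1922/11188)·506.6/1922 = 0.18666273
  → Var(ȳ_str) = 0.38577356.
Var(ȳ_srs) = (1 − 1932/12099)·1087/1932 = 0.47278726.
deff = 0.38577356 / 0.47278726 = 0.8160.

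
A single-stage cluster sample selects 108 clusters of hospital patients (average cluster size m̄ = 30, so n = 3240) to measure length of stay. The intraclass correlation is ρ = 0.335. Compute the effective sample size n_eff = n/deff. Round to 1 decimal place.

deff = 1 + (30 − 1)·0.335 = 1 + 9.715 = 10.715.
n_eff = 3240 / 10.715 = 302.4.

302.4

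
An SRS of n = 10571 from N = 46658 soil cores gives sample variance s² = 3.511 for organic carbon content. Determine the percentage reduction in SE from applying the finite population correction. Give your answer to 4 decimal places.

f = n/N = 10571/46658 = 0.22656350.
SE_no-fpc = √(s²/n) = 0.018224574; SE_fpc = √((1−f)s²/n) = 0.016027645.
Ratio = √(1−f) = 0.87945238. Reduction = 100·(1 − 0.87945238) = 12.0548%.

12.0548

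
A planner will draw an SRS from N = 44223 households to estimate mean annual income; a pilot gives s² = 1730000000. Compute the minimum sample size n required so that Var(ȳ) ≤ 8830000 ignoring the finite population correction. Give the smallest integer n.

Without fpc, n₀ = s²/D = 1730000000/8830000 = 195.9230.
Rounding up, n = 196.

196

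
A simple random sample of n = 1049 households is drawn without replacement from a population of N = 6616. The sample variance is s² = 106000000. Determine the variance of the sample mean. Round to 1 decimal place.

Under SRS without replacement, Var(ȳ) = (1 − f)·s²/n with f = n/N = 1049/6616 = 0.15855502.
Var(ȳ) = (1 − 0.15855502)·106000000/1049 = 0.84144498·101048.62 = 85026.852.

85026.9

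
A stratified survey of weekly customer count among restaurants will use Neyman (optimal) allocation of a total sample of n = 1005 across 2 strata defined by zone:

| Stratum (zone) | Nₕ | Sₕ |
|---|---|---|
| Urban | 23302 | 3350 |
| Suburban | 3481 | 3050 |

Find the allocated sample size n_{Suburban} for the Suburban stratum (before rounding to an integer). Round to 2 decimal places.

Neyman allocation: nₕ = n·NₕSₕ / Σⱼ NⱼSⱼ.
Σ NⱼSⱼ = 23302·3350 + 3481·3050 = 8.867875 × 10^7.
n_{Suburban} = 1005·3481·3050 / (8.867875 × 10^7) = 120.32.

120.32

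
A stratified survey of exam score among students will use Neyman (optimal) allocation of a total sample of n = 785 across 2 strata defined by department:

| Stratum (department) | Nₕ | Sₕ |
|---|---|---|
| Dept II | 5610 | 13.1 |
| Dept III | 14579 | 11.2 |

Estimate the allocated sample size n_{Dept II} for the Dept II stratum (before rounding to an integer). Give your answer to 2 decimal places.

243.65

Neyman allocation: nₕ = n·NₕSₕ / Σⱼ NⱼSⱼ.
Σ NⱼSⱼ = 5610·13.1 + 14579·11.2 = 236775.8.
n_{Dept II} = 785·5610·13.1 / 236775.8 = 243.65.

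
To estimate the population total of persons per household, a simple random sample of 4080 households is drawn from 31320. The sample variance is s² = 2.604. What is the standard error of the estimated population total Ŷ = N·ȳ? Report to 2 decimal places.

737.91

Var(Ŷ) = N²·Var(ȳ) = N²·(1 − n/N)·s²/n.
f = 4080/31320 = 0.13026820; Var(ȳ) = 0.86973180·2.604/4080 = 5.5509353 × 10^-4.
Var(Ŷ) = 31320² · (5.5509353 × 10^-4) = 544514.78.
SE(Ŷ) = √(544514.78) = 737.91.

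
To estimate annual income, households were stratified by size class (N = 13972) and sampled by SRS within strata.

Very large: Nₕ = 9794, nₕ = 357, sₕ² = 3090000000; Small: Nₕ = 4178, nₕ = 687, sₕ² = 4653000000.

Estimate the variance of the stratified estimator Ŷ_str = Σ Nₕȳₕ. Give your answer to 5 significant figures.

Var(Ŷ_str) = Σₕ Nₕ²(1 − fₕ)sₕ²/nₕ.
Very large: 9794²·(1 − 357/9794)·3090000000/357 = 7.9998956 × 10^14.
Small: 4178²·(1 − 687/4178)·4653000000/687 = 9.8785818 × 10^13.
Sum = 8.9877538 × 10^14.

8.9878 × 10^14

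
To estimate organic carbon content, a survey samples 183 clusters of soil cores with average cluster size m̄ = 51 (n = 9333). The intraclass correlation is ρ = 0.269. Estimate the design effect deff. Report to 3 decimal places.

deff = 1 + (51 − 1)·0.269 = 1 + 13.45 = 14.45.

14.450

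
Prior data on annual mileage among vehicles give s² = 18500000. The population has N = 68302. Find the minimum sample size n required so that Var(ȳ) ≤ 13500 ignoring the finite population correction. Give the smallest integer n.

1371

Without fpc, n₀ = s²/D = 18500000/13500 = 1370.3704.
Rounding up, n = 1371.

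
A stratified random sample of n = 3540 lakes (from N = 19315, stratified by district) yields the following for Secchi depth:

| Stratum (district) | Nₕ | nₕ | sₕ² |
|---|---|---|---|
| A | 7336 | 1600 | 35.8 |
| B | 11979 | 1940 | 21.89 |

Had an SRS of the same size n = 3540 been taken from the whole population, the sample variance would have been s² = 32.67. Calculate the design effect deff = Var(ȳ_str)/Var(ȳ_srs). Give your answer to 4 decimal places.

Var(ȳ_str) = Σ Wₕ²(1−fₕ)sₕ²/nₕ with Wₕ = Nₕ/19315:
  A: (7336/19315)²·(1−1600/7336)·35.8/1600 = 0.0025237253
  B: (11979/19315)²·(1−1940/11979)·21.89/1940 = 0.003637187
  → Var(ȳ_str) = 0.0061609123.
Var(ȳ_srs) = (1 − 3540/19315)·32.67/3540 = 0.007537382.
deff = 0.0061609123 / 0.007537382 = 0.8174.

0.8174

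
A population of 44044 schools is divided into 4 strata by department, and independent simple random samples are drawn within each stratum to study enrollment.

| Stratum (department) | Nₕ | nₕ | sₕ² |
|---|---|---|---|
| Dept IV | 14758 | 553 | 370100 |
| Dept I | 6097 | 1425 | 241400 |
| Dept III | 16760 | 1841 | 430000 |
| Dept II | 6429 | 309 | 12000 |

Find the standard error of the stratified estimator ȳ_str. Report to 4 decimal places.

Var(ȳ_str) = Σₕ Wₕ²(1 − fₕ)sₕ²/nₕ with Wₕ = Nₕ/N, N = 44044.
Dept IV: Wₕ = 0.33507402; term = 0.33507402²·(1 − 0.03747120)·370100/553 = 72.325125.
Dept I: Wₕ = 0.13842975; term = 0.13842975²·(1 − 0.23372150)·241400/1425 = 2.4875277.
Dept III: Wₕ = 0.38052856; term = 0.38052856²·(1 − 0.10984487)·430000/1841 = 30.106127.
Dept II: Wₕ = 0.14596767; term = 0.14596767²·(1 − 0.04806346)·12000/309 = 0.78766964.
Sum = 105.70645.
SE = √(105.70645) = 10.2814.

10.2814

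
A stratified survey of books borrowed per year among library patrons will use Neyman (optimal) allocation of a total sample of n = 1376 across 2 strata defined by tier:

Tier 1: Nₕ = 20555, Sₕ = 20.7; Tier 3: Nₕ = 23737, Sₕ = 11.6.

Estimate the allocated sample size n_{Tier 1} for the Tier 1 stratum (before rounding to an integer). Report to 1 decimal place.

835.4

Neyman allocation: nₕ = n·NₕSₕ / Σⱼ NⱼSⱼ.
Σ NⱼSⱼ = 20555·20.7 + 23737·11.6 = 700837.7.
n_{Tier 1} = 1376·20555·20.7 / 700837.7 = 835.4.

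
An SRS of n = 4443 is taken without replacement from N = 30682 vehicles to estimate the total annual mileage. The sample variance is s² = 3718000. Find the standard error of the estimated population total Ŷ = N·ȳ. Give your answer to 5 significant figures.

Var(Ŷ) = N²·Var(ȳ) = N²·(1 − n/N)·s²/n.
f = 4443/30682 = 0.14480803; Var(ȳ) = 0.85519197·3718000/4443 = 715.64343.
Var(Ŷ) = 30682² · 715.64343 = 6.7369608 × 10^11.
SE(Ŷ) = √(6.7369608 × 10^11) = 820790.

820790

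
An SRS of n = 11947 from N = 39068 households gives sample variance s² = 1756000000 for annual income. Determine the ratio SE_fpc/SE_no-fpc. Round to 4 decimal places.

f = n/N = 11947/39068 = 0.30580014.
SE_no-fpc = √(s²/n) = 383.38298; SE_fpc = √((1−f)s²/n) = 319.42955.
Ratio = √(1−f) = 0.83318657.

0.8332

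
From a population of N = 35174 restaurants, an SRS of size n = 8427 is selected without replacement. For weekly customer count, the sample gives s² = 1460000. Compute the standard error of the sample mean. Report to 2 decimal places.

Under SRS without replacement, Var(ȳ) = (1 − f)·s²/n with f = n/N = 8427/35174 = 0.23958037.
Var(ȳ) = (1 − 0.23958037)·1460000/8427 = 0.76041963·173.25264 = 131.74471.
SE(ȳ) = √(131.74471) = 11.48.

11.48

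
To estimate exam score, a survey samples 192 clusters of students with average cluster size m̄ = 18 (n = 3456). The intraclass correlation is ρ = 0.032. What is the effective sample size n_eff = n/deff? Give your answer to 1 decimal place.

deff = 1 + (18 − 1)·0.032 = 1 + 0.544 = 1.544.
n_eff = 3456 / 1.544 = 2238.3.

2238.3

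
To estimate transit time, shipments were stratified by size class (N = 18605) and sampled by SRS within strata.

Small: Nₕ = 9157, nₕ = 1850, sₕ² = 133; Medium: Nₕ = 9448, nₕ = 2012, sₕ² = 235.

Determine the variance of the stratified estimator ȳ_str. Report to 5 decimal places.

0.03760

Var(ȳ_str) = Σₕ Wₕ²(1 − fₕ)sₕ²/nₕ with Wₕ = Nₕ/N, N = 18605.
Small: Wₕ = 0.49217952; term = 0.49217952²·(1 − 0.20203123)·133/1850 = 0.013896739.
Medium: Wₕ = 0.50782048; term = 0.50782048²·(1 − 0.21295512)·235/2012 = 0.023706083.
Sum = 0.037602822.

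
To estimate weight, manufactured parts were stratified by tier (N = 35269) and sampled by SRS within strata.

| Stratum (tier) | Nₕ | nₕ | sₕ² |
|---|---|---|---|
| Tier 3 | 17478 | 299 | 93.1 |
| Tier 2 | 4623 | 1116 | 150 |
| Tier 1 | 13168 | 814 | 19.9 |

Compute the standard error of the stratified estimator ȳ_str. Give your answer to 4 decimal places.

Var(ȳ_str) = Σₕ Wₕ²(1 − fₕ)sₕ²/nₕ with Wₕ = Nₕ/N, N = 35269.
Tier 3: Wₕ = 0.49556268; term = 0.49556268²·(1 − 0.01710722)·93.1/299 = 0.075159142.
Tier 2: Wₕ = 0.13107828; term = 0.13107828²·(1 − 0.24140169)·150/1116 = 0.0017518642.
Tier 1: Wₕ = 0.37335904; term = 0.37335904²·(1 − 0.06181652)·19.9/814 = 0.0031971999.
Sum = 0.080108206.
SE = √(0.080108206) = 0.2830.

0.2830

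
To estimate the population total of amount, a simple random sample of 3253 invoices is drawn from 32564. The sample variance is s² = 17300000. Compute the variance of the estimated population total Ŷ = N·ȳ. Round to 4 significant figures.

Var(Ŷ) = N²·Var(ȳ) = N²·(1 − n/N)·s²/n.
f = 3253/32564 = 0.09989559; Var(ȳ) = 0.90010441·17300000/3253 = 4786.9063.
Var(Ŷ) = 32564² · 4786.9063 = 5.0761029 × 10^12.

5.076 × 10^12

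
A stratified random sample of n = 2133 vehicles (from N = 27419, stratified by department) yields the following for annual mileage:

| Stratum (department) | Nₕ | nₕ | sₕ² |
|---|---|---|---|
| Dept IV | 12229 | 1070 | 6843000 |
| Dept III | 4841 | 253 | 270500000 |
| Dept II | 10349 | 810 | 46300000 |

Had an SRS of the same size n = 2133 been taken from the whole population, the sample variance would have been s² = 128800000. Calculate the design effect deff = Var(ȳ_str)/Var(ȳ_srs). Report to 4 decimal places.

Var(ȳ_str) = Σ Wₕ²(1−fₕ)sₕ²/nₕ with Wₕ = Nₕ/27419:
  Dept IV: (12229/27419)²·(1−1070/12229)·6843000/1070 = 1160.8491
  Dept III: (4841/27419)²·(1−253/4841)·270500000/253 = 31586.537
  Dept II: (10349/27419)²·(1−810/10349)·46300000/810 = 7505.7481
  → Var(ȳ_str) = 40253.134.
Var(ȳ_srs) = (1 − 2133/27419)·128800000/2133 = 55686.963.
deff = 40253.134 / 55686.963 = 0.7228.

0.7228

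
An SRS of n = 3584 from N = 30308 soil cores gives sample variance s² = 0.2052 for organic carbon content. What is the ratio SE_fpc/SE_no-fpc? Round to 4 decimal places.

f = n/N = 3584/30308 = 0.11825261.
SE_no-fpc = √(s²/n) = 0.007566668; SE_fpc = √((1−f)s²/n) = 0.0071052076.
Ratio = √(1−f) = 0.93901405.

0.9390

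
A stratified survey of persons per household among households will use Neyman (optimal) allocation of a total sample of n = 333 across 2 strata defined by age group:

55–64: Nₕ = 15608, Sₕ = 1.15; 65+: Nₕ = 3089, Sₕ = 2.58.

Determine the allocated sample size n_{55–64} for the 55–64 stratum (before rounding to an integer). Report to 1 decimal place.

Neyman allocation: nₕ = n·NₕSₕ / Σⱼ NⱼSⱼ.
Σ NⱼSⱼ = 15608·1.15 + 3089·2.58 = 25918.82.
n_{55–64} = 333·15608·1.15 / 25918.82 = 230.6.

230.6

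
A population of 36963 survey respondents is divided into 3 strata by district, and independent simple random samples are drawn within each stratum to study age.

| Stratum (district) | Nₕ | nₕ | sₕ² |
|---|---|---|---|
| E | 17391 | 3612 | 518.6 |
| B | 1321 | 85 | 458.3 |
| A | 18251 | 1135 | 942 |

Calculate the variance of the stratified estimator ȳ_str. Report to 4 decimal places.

Var(ȳ_str) = Σₕ Wₕ²(1 − fₕ)sₕ²/nₕ with Wₕ = Nₕ/N, N = 36963.
E: Wₕ = 0.47049752; term = 0.47049752²·(1 − 0.20769363)·518.6/3612 = 0.025182138.
B: Wₕ = 0.03573844; term = 0.03573844²·(1 − 0.06434519)·458.3/85 = 0.0064434401.
A: Wₕ = 0.49376403; term = 0.49376403²·(1 − 0.06218837)·942/1135 = 0.18976214.
Sum = 0.22138772.

0.2214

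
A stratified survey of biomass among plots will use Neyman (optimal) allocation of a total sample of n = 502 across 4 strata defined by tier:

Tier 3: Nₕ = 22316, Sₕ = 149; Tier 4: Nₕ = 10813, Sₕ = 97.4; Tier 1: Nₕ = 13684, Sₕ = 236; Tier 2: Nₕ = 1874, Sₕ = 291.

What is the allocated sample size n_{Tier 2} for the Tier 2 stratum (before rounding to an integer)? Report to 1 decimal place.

33.6

Neyman allocation: nₕ = n·NₕSₕ / Σⱼ NⱼSⱼ.
Σ NⱼSⱼ = 22316·149 + 10813·97.4 + 13684·236 + 1874·291 = 8.1530282 × 10^6.
n_{Tier 2} = 502·1874·291 / (8.1530282 × 10^6) = 33.6.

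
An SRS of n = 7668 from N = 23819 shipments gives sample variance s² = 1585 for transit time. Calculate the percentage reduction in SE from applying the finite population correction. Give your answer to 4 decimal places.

f = n/N = 7668/23819 = 0.32192787.
SE_no-fpc = √(s²/n) = 0.45464622; SE_fpc = √((1−f)s²/n) = 0.37437904.
Ratio = √(1−f) = 0.82345135. Reduction = 100·(1 − 0.82345135) = 17.6549%.

17.6549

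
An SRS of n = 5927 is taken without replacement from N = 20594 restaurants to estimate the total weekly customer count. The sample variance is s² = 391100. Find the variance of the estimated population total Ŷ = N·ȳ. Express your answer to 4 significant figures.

1.993 × 10^10

Var(Ŷ) = N²·Var(ȳ) = N²·(1 − n/N)·s²/n.
f = 5927/20594 = 0.28780227; Var(ȳ) = 0.71219773·391100/5927 = 46.995197.
Var(Ŷ) = 20594² · 46.995197 = 1.9931266 × 10^10.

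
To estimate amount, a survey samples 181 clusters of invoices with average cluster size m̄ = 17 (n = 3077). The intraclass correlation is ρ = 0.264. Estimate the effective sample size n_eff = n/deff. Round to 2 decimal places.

589.01

deff = 1 + (17 − 1)·0.264 = 1 + 4.224 = 5.224.
n_eff = 3077 / 5.224 = 589.01.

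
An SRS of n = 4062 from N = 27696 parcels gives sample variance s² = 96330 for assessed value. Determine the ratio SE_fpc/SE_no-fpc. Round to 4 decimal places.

f = n/N = 4062/27696 = 0.14666378.
SE_no-fpc = √(s²/n) = 4.8697966; SE_fpc = √((1−f)s²/n) = 4.498533.
Ratio = √(1−f) = 0.92376199.

0.9238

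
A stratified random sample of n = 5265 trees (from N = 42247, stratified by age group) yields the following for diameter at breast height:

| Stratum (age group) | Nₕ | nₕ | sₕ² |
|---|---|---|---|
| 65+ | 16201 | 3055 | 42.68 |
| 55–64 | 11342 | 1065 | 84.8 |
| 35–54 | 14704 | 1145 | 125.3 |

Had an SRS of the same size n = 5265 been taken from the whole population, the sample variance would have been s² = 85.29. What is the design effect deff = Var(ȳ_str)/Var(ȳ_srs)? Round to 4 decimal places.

Var(ȳ_str) = Σ Wₕ²(1−fₕ)sₕ²/nₕ with Wₕ = Nₕ/42247:
  65+: (16201/42247)²·(1−3055/16201)·42.68/3055 = 0.0016670817
  55–64: (11342/42247)²·(1−1065/11342)·84.8/1065 = 0.0052000856
  35–54: (14704/42247)²·(1−1145/14704)·125.3/1145 = 0.012224103
  → Var(ȳ_str) = 0.01909127.
Var(ȳ_srs) = (1 − 5265/42247)·85.29/5265 = 0.014180589.
deff = 0.01909127 / 0.014180589 = 1.3463.

1.3463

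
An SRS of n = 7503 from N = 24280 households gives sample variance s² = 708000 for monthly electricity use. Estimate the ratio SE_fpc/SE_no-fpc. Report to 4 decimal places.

f = n/N = 7503/24280 = 0.30901977.
SE_no-fpc = √(s²/n) = 9.7140236; SE_fpc = √((1−f)s²/n) = 8.0748036.
Ratio = √(1−f) = 0.83125221.

0.8313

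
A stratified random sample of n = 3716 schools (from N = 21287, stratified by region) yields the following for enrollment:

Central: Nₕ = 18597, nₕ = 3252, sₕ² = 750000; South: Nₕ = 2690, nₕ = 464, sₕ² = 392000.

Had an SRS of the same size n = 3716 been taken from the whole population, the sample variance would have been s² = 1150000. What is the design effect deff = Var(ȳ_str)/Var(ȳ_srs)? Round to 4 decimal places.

0.6123

Var(ȳ_str) = Σ Wₕ²(1−fₕ)sₕ²/nₕ with Wₕ = Nₕ/21287:
  Central: (18597/21287)²·(1−3252/18597)·750000/3252 = 145.24179
  South: (2690/21287)²·(1−464/2690)·392000/464 = 11.163917
  → Var(ȳ_str) = 156.40571.
Var(ȳ_srs) = (1 − 3716/21287)·1150000/3716 = 255.44897.
deff = 156.40571 / 255.44897 = 0.6123.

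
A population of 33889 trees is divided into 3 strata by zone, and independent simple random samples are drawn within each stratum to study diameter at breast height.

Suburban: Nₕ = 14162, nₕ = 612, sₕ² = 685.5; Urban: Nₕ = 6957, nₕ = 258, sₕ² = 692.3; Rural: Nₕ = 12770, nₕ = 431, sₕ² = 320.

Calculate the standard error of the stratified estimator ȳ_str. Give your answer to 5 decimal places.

Var(ȳ_str) = Σₕ Wₕ²(1 − fₕ)sₕ²/nₕ with Wₕ = Nₕ/N, N = 33889.
Suburban: Wₕ = 0.41789371; term = 0.41789371²·(1 − 0.04321424)·685.5/612 = 0.18715542.
Urban: Wₕ = 0.20528785; term = 0.20528785²·(1 − 0.03708495)·692.3/258 = 0.10889028.
Rural: Wₕ = 0.37681844; term = 0.37681844²·(1 − 0.03375098)·320/431 = 0.10186525.
Sum = 0.39791095.
SE = √(0.39791095) = 0.63080.

0.63080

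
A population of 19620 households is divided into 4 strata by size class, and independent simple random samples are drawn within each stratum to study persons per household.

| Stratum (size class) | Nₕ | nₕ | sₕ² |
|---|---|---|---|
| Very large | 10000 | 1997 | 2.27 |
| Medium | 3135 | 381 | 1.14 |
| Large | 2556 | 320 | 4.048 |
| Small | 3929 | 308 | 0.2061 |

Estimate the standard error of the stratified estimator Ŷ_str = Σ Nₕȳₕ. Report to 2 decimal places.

445.67

Var(Ŷ_str) = Σₕ Nₕ²(1 − fₕ)sₕ²/nₕ.
Very large: 10000²·(1 − 1997/10000)·2.27/1997 = 90970.506.
Medium: 3135²·(1 − 381/3135)·1.14/381 = 25833.387.
Large: 2556²·(1 − 320/2556)·4.048/320 = 72297.482.
Small: 3929²·(1 − 308/3929)·0.2061/308 = 9520.0193.
Sum = 198621.39.
SE = √(198621.39) = 445.67.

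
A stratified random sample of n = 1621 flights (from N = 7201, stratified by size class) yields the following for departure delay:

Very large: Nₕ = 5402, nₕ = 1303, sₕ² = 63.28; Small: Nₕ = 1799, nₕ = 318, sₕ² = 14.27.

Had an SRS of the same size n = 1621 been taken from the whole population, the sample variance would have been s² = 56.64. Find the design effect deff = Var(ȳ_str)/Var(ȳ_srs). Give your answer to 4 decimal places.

Var(ȳ_str) = Σ Wₕ²(1−fₕ)sₕ²/nₕ with Wₕ = Nₕ/7201:
  Very large: (5402/7201)²·(1−1303/5402)·63.28/1303 = 0.020738098
  Small: (1799/7201)²·(1−318/1799)·14.27/318 = 0.0023056716
  → Var(ȳ_str) = 0.02304377.
Var(ȳ_srs) = (1 − 1621/7201)·56.64/1621 = 0.02707582.
deff = 0.02304377 / 0.02707582 = 0.8511.

0.8511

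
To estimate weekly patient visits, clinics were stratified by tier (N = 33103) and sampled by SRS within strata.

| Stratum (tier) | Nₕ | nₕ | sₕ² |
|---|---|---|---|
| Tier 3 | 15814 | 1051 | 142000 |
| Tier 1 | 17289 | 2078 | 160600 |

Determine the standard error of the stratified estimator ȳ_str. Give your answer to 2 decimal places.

Var(ȳ_str) = Σₕ Wₕ²(1 − fₕ)sₕ²/nₕ with Wₕ = Nₕ/N, N = 33103.
Tier 3: Wₕ = 0.47772105; term = 0.47772105²·(1 − 0.06646010)·142000/1051 = 28.785069.
Tier 1: Wₕ = 0.52227895; term = 0.52227895²·(1 − 0.12019203)·160600/2078 = 18.547822.
Sum = 47.332891.
SE = √(47.332891) = 6.88.

6.88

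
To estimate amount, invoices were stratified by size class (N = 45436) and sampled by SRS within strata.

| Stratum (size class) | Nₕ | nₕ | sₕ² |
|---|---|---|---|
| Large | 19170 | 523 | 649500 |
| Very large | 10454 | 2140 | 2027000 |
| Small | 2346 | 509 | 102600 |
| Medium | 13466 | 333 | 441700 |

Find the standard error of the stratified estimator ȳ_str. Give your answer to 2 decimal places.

19.21

Var(ȳ_str) = Σₕ Wₕ²(1 − fₕ)sₕ²/nₕ with Wₕ = Nₕ/N, N = 45436.
Large: Wₕ = 0.42191214; term = 0.42191214²·(1 − 0.02728221)·649500/523 = 215.03461.
Very large: Wₕ = 0.23008187; term = 0.23008187²·(1 − 0.20470633)·2027000/2140 = 39.877903.
Small: Wₕ = 0.05163307; term = 0.05163307²·(1 − 0.21696505)·102600/509 = 0.42079111.
Medium: Wₕ = 0.29637292; term = 0.29637292²·(1 − 0.02472895)·441700/333 = 113.62805.
Sum = 368.96135.
SE = √(368.96135) = 19.21.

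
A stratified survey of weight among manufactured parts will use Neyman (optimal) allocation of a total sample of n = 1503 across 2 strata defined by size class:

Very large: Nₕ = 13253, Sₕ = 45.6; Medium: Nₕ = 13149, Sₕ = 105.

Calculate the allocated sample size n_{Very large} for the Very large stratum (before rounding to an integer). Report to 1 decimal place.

Neyman allocation: nₕ = n·NₕSₕ / Σⱼ NⱼSⱼ.
Σ NⱼSⱼ = 13253·45.6 + 13149·105 = 1.9849818 × 10^6.
n_{Very large} = 1503·13253·45.6 / (1.9849818 × 10^6) = 457.6.

457.6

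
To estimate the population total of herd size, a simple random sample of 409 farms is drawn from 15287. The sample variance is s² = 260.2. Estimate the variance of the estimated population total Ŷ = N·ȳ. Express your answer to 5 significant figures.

Var(Ŷ) = N²·Var(ȳ) = N²·(1 − n/N)·s²/n.
f = 409/15287 = 0.02675476; Var(ȳ) = 0.97324524·260.2/409 = 0.61916482.
Var(Ŷ) = 15287² · 0.61916482 = 1.4469409 × 10^8.

1.4469 × 10^8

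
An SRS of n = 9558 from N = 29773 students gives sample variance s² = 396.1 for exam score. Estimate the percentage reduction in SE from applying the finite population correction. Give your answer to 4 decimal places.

17.6003

f = n/N = 9558/29773 = 0.32102912.
SE_no-fpc = √(s²/n) = 0.20357241; SE_fpc = √((1−f)s²/n) = 0.16774303.
Ratio = √(1−f) = 0.82399689. Reduction = 100·(1 − 0.82399689) = 17.6003%.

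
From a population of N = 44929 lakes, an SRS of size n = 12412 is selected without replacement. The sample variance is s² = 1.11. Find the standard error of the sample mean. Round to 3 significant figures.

Under SRS without replacement, Var(ȳ) = (1 − f)·s²/n with f = n/N = 12412/44929 = 0.27625810.
Var(ȳ) = (1 − 0.27625810)·1.11/12412 = 0.72374190·8.9429584 × 10^-5 = 6.4723938 × 10^-5.
SE(ȳ) = √(6.4723938 × 10^-5) = 0.00805.

0.00805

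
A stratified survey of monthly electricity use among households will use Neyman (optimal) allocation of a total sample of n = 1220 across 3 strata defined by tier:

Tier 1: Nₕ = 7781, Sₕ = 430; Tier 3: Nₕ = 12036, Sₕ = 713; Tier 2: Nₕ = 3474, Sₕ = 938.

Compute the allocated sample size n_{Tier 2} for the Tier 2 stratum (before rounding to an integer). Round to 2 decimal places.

Neyman allocation: nₕ = n·NₕSₕ / Σⱼ NⱼSⱼ.
Σ NⱼSⱼ = 7781·430 + 12036·713 + 3474·938 = 1.518611 × 10^7.
n_{Tier 2} = 1220·3474·938 / (1.518611 × 10^7) = 261.79.

261.79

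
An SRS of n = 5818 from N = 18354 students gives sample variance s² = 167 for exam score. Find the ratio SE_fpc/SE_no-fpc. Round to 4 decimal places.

f = n/N = 5818/18354 = 0.31698812.
SE_no-fpc = √(s²/n) = 0.16942261; SE_fpc = √((1−f)s²/n) = 0.14001853.
Ratio = √(1−f) = 0.82644533.

0.8264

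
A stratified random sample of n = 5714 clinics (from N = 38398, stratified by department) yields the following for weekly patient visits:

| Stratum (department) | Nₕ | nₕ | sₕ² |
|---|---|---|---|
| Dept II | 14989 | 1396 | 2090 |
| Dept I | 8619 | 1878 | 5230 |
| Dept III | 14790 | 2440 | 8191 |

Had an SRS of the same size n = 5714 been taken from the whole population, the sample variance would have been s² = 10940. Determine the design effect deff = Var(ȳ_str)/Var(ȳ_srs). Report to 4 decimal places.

Var(ȳ_str) = Σ Wₕ²(1−fₕ)sₕ²/nₕ with Wₕ = Nₕ/38398:
  Dept II: (14989/38398)²·(1−1396/14989)·2090/1396 = 0.20688625
  Dept I: (8619/38398)²·(1−1878/8619)·5230/1878 = 0.1097413
  Dept III: (14790/38398)²·(1−2440/14790)·8191/2440 = 0.41587712
  → Var(ȳ_str) = 0.73250467.
Var(ȳ_srs) = (1 − 5714/38398)·10940/5714 = 1.6296851.
deff = 0.73250467 / 1.6296851 = 0.4495.

0.4495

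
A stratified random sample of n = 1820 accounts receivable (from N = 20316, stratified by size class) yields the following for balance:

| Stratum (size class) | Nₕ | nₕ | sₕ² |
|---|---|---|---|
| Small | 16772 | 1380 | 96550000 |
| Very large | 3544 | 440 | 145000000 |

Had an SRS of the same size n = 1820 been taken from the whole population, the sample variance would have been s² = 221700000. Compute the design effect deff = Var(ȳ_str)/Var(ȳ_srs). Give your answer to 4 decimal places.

0.4738

Var(ȳ_str) = Σ Wₕ²(1−fₕ)sₕ²/nₕ with Wₕ = Nₕ/20316:
  Small: (16772/20316)²·(1−1380/16772)·96550000/1380 = 43759.937
  Very large: (3544/20316)²·(1−440/3544)·145000000/440 = 8783.2318
  → Var(ȳ_str) = 52543.169.
Var(ȳ_srs) = (1 − 1820/20316)·221700000/1820 = 110900.61.
deff = 52543.169 / 110900.61 = 0.4738.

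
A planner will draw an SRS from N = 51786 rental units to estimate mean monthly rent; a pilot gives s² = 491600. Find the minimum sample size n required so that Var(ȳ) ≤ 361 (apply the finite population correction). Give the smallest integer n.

1327

Without fpc, n₀ = s²/D = 491600/361 = 1361.7729.
With fpc, (1 − n/N)·s²/n ≤ D requires n ≥ n₀/(1 + n₀/N) = 1361.7729/(1 + 1361.7729/51786) = 1326.8810.
Rounding up, n = 1327.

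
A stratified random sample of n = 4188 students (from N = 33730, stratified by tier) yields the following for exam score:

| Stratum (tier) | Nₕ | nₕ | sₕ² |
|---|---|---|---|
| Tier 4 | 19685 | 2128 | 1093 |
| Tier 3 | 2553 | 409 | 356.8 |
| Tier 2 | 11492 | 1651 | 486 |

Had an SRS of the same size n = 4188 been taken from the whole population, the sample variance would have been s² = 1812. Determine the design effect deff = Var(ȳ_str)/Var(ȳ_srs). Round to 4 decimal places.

Var(ȳ_str) = Σ Wₕ²(1−fₕ)sₕ²/nₕ with Wₕ = Nₕ/33730:
  Tier 4: (19685/33730)²·(1−2128/19685)·1093/2128 = 0.15602766
  Tier 3: (2553/33730)²·(1−409/2553)·356.8/409 = 0.004197053
  Tier 2: (11492/33730)²·(1−1651/11492)·486/1651 = 0.029261148
  → Var(ȳ_str) = 0.18948586.
Var(ȳ_srs) = (1 − 4188/33730)·1812/4188 = 0.37894403.
deff = 0.18948586 / 0.37894403 = 0.5000.

0.5000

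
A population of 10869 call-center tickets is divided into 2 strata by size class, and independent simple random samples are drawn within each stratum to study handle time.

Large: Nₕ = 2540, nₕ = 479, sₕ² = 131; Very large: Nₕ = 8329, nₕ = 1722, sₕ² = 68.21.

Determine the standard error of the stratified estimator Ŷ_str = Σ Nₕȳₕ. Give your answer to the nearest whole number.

1900

Var(Ŷ_str) = Σₕ Nₕ²(1 − fₕ)sₕ²/nₕ.
Large: 2540²·(1 − 479/2540)·131/479 = 1.4316851 × 10^6.
Very large: 8329²·(1 − 1722/8329)·68.21/1722 = 2.179777 × 10^6.
Sum = 3.6114621 × 10^6.
SE = √(3.6114621 × 10^6) = 1900.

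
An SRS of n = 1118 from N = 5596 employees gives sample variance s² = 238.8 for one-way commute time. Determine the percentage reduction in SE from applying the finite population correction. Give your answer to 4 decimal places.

10.5453

f = n/N = 1118/5596 = 0.19978556.
SE_no-fpc = √(s²/n) = 0.46216416; SE_fpc = √((1−f)s²/n) = 0.41342759.
Ratio = √(1−f) = 0.89454706. Reduction = 100·(1 − 0.89454706) = 10.5453%.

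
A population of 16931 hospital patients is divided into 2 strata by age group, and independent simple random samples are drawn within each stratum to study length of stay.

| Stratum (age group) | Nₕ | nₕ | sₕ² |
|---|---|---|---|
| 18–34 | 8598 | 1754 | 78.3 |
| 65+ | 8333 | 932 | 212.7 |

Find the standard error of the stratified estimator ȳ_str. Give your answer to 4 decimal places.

0.2414

Var(ȳ_str) = Σₕ Wₕ²(1 − fₕ)sₕ²/nₕ with Wₕ = Nₕ/N, N = 16931.
18–34: Wₕ = 0.50782588; term = 0.50782588²·(1 − 0.20400093)·78.3/1754 = 0.0091637745.
65+: Wₕ = 0.49217412; term = 0.49217412²·(1 − 0.11184447)·212.7/932 = 0.049099621.
Sum = 0.058263396.
SE = √(0.058263396) = 0.2414.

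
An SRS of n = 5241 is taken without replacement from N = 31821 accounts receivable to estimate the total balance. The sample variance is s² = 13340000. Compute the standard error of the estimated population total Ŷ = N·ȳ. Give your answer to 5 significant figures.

Var(Ŷ) = N²·Var(ȳ) = N²·(1 − n/N)·s²/n.
f = 5241/31821 = 0.16470255; Var(ȳ) = 0.83529745·13340000/5241 = 2126.0958.
Var(Ŷ) = 31821² · 2126.0958 = 2.1528337 × 10^12.
SE(Ŷ) = √(2.1528337 × 10^12) = 1.4673 × 10^6.

1.4673 × 10^6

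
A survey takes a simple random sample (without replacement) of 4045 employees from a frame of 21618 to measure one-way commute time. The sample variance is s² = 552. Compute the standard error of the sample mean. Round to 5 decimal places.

0.33306

Under SRS without replacement, Var(ȳ) = (1 − f)·s²/n with f = n/N = 4045/21618 = 0.18711259.
Var(ȳ) = (1 − 0.18711259)·552/4045 = 0.81288741·0.13646477 = 0.11093049.
SE(ȳ) = √(0.11093049) = 0.33306.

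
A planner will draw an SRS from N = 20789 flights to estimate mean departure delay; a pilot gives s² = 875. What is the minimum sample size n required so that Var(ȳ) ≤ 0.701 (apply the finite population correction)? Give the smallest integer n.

Without fpc, n₀ = s²/D = 875/0.701 = 1248.2168.
With fpc, (1 − n/N)·s²/n ≤ D requires n ≥ n₀/(1 + n₀/N) = 1248.2168/(1 + 1248.2168/20789) = 1177.5162.
Rounding up, n = 1178.

1178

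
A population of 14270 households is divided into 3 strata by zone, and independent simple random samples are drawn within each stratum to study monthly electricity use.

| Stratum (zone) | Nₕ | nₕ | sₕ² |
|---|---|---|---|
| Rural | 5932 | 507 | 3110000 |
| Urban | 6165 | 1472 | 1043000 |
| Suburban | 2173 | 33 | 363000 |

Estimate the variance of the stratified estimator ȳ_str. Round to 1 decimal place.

1321.3

Var(ȳ_str) = Σₕ Wₕ²(1 − fₕ)sₕ²/nₕ with Wₕ = Nₕ/N, N = 14270.
Rural: Wₕ = 0.41569727; term = 0.41569727²·(1 − 0.08546864)·3110000/507 = 969.40525.
Urban: Wₕ = 0.43202523; term = 0.43202523²·(1 − 0.23876723)·1043000/1472 = 100.67281.
Suburban: Wₕ = 0.15227751; term = 0.15227751²·(1 − 0.01518638)·363000/33 = 251.19919.
Sum = 1321.2773.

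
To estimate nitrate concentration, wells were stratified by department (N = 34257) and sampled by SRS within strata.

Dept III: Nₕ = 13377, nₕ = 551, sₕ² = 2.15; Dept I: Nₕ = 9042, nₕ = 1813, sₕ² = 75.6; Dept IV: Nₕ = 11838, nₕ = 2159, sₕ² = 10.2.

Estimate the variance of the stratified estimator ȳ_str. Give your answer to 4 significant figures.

0.003354

Var(ȳ_str) = Σₕ Wₕ²(1 − fₕ)sₕ²/nₕ with Wₕ = Nₕ/N, N = 34257.
Dept III: Wₕ = 0.39048953; term = 0.39048953²·(1 − 0.04119010)·2.15/551 = 5.7047704 × 10^-4.
Dept I: Wₕ = 0.26394605; term = 0.26394605²·(1 − 0.20050874)·75.6/1813 = 0.002322566.
Dept IV: Wₕ = 0.34556441; term = 0.34556441²·(1 − 0.18237878)·10.2/2159 = 4.6127264 × 10^-4.
Sum = 0.0033543157.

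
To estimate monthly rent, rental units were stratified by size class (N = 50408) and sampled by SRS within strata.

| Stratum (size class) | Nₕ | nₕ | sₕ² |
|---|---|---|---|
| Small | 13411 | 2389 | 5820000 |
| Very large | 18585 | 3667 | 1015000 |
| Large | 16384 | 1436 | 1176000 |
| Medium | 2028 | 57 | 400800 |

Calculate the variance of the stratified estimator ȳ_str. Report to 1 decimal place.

261.9

Var(ȳ_str) = Σₕ Wₕ²(1 − fₕ)sₕ²/nₕ with Wₕ = Nₕ/N, N = 50408.
Small: Wₕ = 0.26604904; term = 0.26604904²·(1 − 0.17813735)·5820000/2389 = 141.71945.
Very large: Wₕ = 0.36869148; term = 0.36869148²·(1 − 0.19730966)·1015000/3667 = 30.201559.
Large: Wₕ = 0.32502777; term = 0.32502777²·(1 − 0.08764648)·1176000/1436 = 78.932703.
Medium: Wₕ = 0.04023171; term = 0.04023171²·(1 − 0.02810651)·400800/57 = 11.061359.
Sum = 261.91507.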